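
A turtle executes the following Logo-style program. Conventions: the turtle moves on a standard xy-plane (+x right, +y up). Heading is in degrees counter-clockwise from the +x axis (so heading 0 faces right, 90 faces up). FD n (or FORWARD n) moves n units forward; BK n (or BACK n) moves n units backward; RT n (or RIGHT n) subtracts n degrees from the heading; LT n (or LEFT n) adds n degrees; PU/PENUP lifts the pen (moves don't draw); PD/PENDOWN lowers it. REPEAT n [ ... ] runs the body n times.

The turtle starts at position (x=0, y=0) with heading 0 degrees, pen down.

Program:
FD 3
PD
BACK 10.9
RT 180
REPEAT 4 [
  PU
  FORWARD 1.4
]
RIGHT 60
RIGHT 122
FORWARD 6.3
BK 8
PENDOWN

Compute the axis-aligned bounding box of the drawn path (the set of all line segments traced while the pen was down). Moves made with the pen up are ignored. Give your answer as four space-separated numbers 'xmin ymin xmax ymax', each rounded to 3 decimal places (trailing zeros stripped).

Answer: -7.9 0 3 0

Derivation:
Executing turtle program step by step:
Start: pos=(0,0), heading=0, pen down
FD 3: (0,0) -> (3,0) [heading=0, draw]
PD: pen down
BK 10.9: (3,0) -> (-7.9,0) [heading=0, draw]
RT 180: heading 0 -> 180
REPEAT 4 [
  -- iteration 1/4 --
  PU: pen up
  FD 1.4: (-7.9,0) -> (-9.3,0) [heading=180, move]
  -- iteration 2/4 --
  PU: pen up
  FD 1.4: (-9.3,0) -> (-10.7,0) [heading=180, move]
  -- iteration 3/4 --
  PU: pen up
  FD 1.4: (-10.7,0) -> (-12.1,0) [heading=180, move]
  -- iteration 4/4 --
  PU: pen up
  FD 1.4: (-12.1,0) -> (-13.5,0) [heading=180, move]
]
RT 60: heading 180 -> 120
RT 122: heading 120 -> 358
FD 6.3: (-13.5,0) -> (-7.204,-0.22) [heading=358, move]
BK 8: (-7.204,-0.22) -> (-15.199,0.059) [heading=358, move]
PD: pen down
Final: pos=(-15.199,0.059), heading=358, 2 segment(s) drawn

Segment endpoints: x in {-7.9, 0, 3}, y in {0}
xmin=-7.9, ymin=0, xmax=3, ymax=0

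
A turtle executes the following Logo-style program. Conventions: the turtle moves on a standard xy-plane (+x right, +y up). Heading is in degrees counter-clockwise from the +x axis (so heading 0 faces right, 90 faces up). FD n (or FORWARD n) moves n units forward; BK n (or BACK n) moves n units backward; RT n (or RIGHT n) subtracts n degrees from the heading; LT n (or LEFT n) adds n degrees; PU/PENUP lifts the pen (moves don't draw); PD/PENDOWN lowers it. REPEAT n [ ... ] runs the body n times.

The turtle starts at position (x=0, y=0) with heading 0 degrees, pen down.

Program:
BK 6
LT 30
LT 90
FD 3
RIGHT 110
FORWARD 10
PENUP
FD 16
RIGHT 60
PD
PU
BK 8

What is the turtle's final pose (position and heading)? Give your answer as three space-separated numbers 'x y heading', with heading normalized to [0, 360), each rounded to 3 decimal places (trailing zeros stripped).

Executing turtle program step by step:
Start: pos=(0,0), heading=0, pen down
BK 6: (0,0) -> (-6,0) [heading=0, draw]
LT 30: heading 0 -> 30
LT 90: heading 30 -> 120
FD 3: (-6,0) -> (-7.5,2.598) [heading=120, draw]
RT 110: heading 120 -> 10
FD 10: (-7.5,2.598) -> (2.348,4.335) [heading=10, draw]
PU: pen up
FD 16: (2.348,4.335) -> (18.105,7.113) [heading=10, move]
RT 60: heading 10 -> 310
PD: pen down
PU: pen up
BK 8: (18.105,7.113) -> (12.963,13.241) [heading=310, move]
Final: pos=(12.963,13.241), heading=310, 3 segment(s) drawn

Answer: 12.963 13.241 310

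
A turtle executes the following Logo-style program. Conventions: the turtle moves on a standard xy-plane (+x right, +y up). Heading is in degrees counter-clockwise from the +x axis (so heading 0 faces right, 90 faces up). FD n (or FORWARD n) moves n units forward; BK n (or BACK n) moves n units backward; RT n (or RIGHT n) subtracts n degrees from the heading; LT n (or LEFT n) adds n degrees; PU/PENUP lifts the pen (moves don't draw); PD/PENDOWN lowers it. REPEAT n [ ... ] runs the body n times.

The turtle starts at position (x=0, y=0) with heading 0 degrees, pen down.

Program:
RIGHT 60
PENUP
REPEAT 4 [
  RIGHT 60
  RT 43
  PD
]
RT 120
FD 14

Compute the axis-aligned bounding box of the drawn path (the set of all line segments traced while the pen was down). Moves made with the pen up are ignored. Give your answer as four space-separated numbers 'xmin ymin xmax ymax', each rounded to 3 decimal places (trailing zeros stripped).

Answer: -8.619 0 0 11.032

Derivation:
Executing turtle program step by step:
Start: pos=(0,0), heading=0, pen down
RT 60: heading 0 -> 300
PU: pen up
REPEAT 4 [
  -- iteration 1/4 --
  RT 60: heading 300 -> 240
  RT 43: heading 240 -> 197
  PD: pen down
  -- iteration 2/4 --
  RT 60: heading 197 -> 137
  RT 43: heading 137 -> 94
  PD: pen down
  -- iteration 3/4 --
  RT 60: heading 94 -> 34
  RT 43: heading 34 -> 351
  PD: pen down
  -- iteration 4/4 --
  RT 60: heading 351 -> 291
  RT 43: heading 291 -> 248
  PD: pen down
]
RT 120: heading 248 -> 128
FD 14: (0,0) -> (-8.619,11.032) [heading=128, draw]
Final: pos=(-8.619,11.032), heading=128, 1 segment(s) drawn

Segment endpoints: x in {-8.619, 0}, y in {0, 11.032}
xmin=-8.619, ymin=0, xmax=0, ymax=11.032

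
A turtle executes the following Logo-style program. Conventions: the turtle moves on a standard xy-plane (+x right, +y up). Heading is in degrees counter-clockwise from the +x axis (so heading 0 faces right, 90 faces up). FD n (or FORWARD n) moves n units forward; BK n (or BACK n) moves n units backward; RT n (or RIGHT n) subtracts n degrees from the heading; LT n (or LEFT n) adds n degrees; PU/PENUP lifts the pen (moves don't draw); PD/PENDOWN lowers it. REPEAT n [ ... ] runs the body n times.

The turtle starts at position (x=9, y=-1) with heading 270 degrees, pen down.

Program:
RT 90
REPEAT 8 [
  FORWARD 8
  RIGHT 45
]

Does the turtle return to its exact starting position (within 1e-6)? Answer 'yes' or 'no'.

Answer: yes

Derivation:
Executing turtle program step by step:
Start: pos=(9,-1), heading=270, pen down
RT 90: heading 270 -> 180
REPEAT 8 [
  -- iteration 1/8 --
  FD 8: (9,-1) -> (1,-1) [heading=180, draw]
  RT 45: heading 180 -> 135
  -- iteration 2/8 --
  FD 8: (1,-1) -> (-4.657,4.657) [heading=135, draw]
  RT 45: heading 135 -> 90
  -- iteration 3/8 --
  FD 8: (-4.657,4.657) -> (-4.657,12.657) [heading=90, draw]
  RT 45: heading 90 -> 45
  -- iteration 4/8 --
  FD 8: (-4.657,12.657) -> (1,18.314) [heading=45, draw]
  RT 45: heading 45 -> 0
  -- iteration 5/8 --
  FD 8: (1,18.314) -> (9,18.314) [heading=0, draw]
  RT 45: heading 0 -> 315
  -- iteration 6/8 --
  FD 8: (9,18.314) -> (14.657,12.657) [heading=315, draw]
  RT 45: heading 315 -> 270
  -- iteration 7/8 --
  FD 8: (14.657,12.657) -> (14.657,4.657) [heading=270, draw]
  RT 45: heading 270 -> 225
  -- iteration 8/8 --
  FD 8: (14.657,4.657) -> (9,-1) [heading=225, draw]
  RT 45: heading 225 -> 180
]
Final: pos=(9,-1), heading=180, 8 segment(s) drawn

Start position: (9, -1)
Final position: (9, -1)
Distance = 0; < 1e-6 -> CLOSED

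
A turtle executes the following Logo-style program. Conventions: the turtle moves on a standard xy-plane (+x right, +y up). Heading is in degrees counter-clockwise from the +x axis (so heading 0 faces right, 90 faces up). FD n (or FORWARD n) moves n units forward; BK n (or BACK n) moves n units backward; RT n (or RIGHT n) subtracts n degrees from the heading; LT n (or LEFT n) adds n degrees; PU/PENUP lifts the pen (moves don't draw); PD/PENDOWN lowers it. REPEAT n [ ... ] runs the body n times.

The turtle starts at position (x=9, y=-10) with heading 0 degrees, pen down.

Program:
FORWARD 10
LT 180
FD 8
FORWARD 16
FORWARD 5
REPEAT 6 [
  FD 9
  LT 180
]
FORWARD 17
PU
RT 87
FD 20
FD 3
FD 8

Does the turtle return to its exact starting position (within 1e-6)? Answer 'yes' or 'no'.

Executing turtle program step by step:
Start: pos=(9,-10), heading=0, pen down
FD 10: (9,-10) -> (19,-10) [heading=0, draw]
LT 180: heading 0 -> 180
FD 8: (19,-10) -> (11,-10) [heading=180, draw]
FD 16: (11,-10) -> (-5,-10) [heading=180, draw]
FD 5: (-5,-10) -> (-10,-10) [heading=180, draw]
REPEAT 6 [
  -- iteration 1/6 --
  FD 9: (-10,-10) -> (-19,-10) [heading=180, draw]
  LT 180: heading 180 -> 0
  -- iteration 2/6 --
  FD 9: (-19,-10) -> (-10,-10) [heading=0, draw]
  LT 180: heading 0 -> 180
  -- iteration 3/6 --
  FD 9: (-10,-10) -> (-19,-10) [heading=180, draw]
  LT 180: heading 180 -> 0
  -- iteration 4/6 --
  FD 9: (-19,-10) -> (-10,-10) [heading=0, draw]
  LT 180: heading 0 -> 180
  -- iteration 5/6 --
  FD 9: (-10,-10) -> (-19,-10) [heading=180, draw]
  LT 180: heading 180 -> 0
  -- iteration 6/6 --
  FD 9: (-19,-10) -> (-10,-10) [heading=0, draw]
  LT 180: heading 0 -> 180
]
FD 17: (-10,-10) -> (-27,-10) [heading=180, draw]
PU: pen up
RT 87: heading 180 -> 93
FD 20: (-27,-10) -> (-28.047,9.973) [heading=93, move]
FD 3: (-28.047,9.973) -> (-28.204,12.968) [heading=93, move]
FD 8: (-28.204,12.968) -> (-28.622,20.958) [heading=93, move]
Final: pos=(-28.622,20.958), heading=93, 11 segment(s) drawn

Start position: (9, -10)
Final position: (-28.622, 20.958)
Distance = 48.722; >= 1e-6 -> NOT closed

Answer: no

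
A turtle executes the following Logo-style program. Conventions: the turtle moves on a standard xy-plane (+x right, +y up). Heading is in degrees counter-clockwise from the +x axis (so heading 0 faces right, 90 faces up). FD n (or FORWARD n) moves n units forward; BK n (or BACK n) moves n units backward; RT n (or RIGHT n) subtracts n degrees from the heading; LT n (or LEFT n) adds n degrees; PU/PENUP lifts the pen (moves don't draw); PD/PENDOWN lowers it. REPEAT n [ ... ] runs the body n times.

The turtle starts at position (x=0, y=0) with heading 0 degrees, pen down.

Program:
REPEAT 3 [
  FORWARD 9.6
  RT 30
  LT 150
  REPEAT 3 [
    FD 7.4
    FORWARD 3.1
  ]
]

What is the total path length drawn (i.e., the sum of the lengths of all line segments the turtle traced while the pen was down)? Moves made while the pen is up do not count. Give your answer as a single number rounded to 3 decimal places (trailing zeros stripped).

Executing turtle program step by step:
Start: pos=(0,0), heading=0, pen down
REPEAT 3 [
  -- iteration 1/3 --
  FD 9.6: (0,0) -> (9.6,0) [heading=0, draw]
  RT 30: heading 0 -> 330
  LT 150: heading 330 -> 120
  REPEAT 3 [
    -- iteration 1/3 --
    FD 7.4: (9.6,0) -> (5.9,6.409) [heading=120, draw]
    FD 3.1: (5.9,6.409) -> (4.35,9.093) [heading=120, draw]
    -- iteration 2/3 --
    FD 7.4: (4.35,9.093) -> (0.65,15.502) [heading=120, draw]
    FD 3.1: (0.65,15.502) -> (-0.9,18.187) [heading=120, draw]
    -- iteration 3/3 --
    FD 7.4: (-0.9,18.187) -> (-4.6,24.595) [heading=120, draw]
    FD 3.1: (-4.6,24.595) -> (-6.15,27.28) [heading=120, draw]
  ]
  -- iteration 2/3 --
  FD 9.6: (-6.15,27.28) -> (-10.95,35.594) [heading=120, draw]
  RT 30: heading 120 -> 90
  LT 150: heading 90 -> 240
  REPEAT 3 [
    -- iteration 1/3 --
    FD 7.4: (-10.95,35.594) -> (-14.65,29.185) [heading=240, draw]
    FD 3.1: (-14.65,29.185) -> (-16.2,26.5) [heading=240, draw]
    -- iteration 2/3 --
    FD 7.4: (-16.2,26.5) -> (-19.9,20.092) [heading=240, draw]
    FD 3.1: (-19.9,20.092) -> (-21.45,17.407) [heading=240, draw]
    -- iteration 3/3 --
    FD 7.4: (-21.45,17.407) -> (-25.15,10.999) [heading=240, draw]
    FD 3.1: (-25.15,10.999) -> (-26.7,8.314) [heading=240, draw]
  ]
  -- iteration 3/3 --
  FD 9.6: (-26.7,8.314) -> (-31.5,0) [heading=240, draw]
  RT 30: heading 240 -> 210
  LT 150: heading 210 -> 0
  REPEAT 3 [
    -- iteration 1/3 --
    FD 7.4: (-31.5,0) -> (-24.1,0) [heading=0, draw]
    FD 3.1: (-24.1,0) -> (-21,0) [heading=0, draw]
    -- iteration 2/3 --
    FD 7.4: (-21,0) -> (-13.6,0) [heading=0, draw]
    FD 3.1: (-13.6,0) -> (-10.5,0) [heading=0, draw]
    -- iteration 3/3 --
    FD 7.4: (-10.5,0) -> (-3.1,0) [heading=0, draw]
    FD 3.1: (-3.1,0) -> (0,0) [heading=0, draw]
  ]
]
Final: pos=(0,0), heading=0, 21 segment(s) drawn

Segment lengths:
  seg 1: (0,0) -> (9.6,0), length = 9.6
  seg 2: (9.6,0) -> (5.9,6.409), length = 7.4
  seg 3: (5.9,6.409) -> (4.35,9.093), length = 3.1
  seg 4: (4.35,9.093) -> (0.65,15.502), length = 7.4
  seg 5: (0.65,15.502) -> (-0.9,18.187), length = 3.1
  seg 6: (-0.9,18.187) -> (-4.6,24.595), length = 7.4
  seg 7: (-4.6,24.595) -> (-6.15,27.28), length = 3.1
  seg 8: (-6.15,27.28) -> (-10.95,35.594), length = 9.6
  seg 9: (-10.95,35.594) -> (-14.65,29.185), length = 7.4
  seg 10: (-14.65,29.185) -> (-16.2,26.5), length = 3.1
  seg 11: (-16.2,26.5) -> (-19.9,20.092), length = 7.4
  seg 12: (-19.9,20.092) -> (-21.45,17.407), length = 3.1
  seg 13: (-21.45,17.407) -> (-25.15,10.999), length = 7.4
  seg 14: (-25.15,10.999) -> (-26.7,8.314), length = 3.1
  seg 15: (-26.7,8.314) -> (-31.5,0), length = 9.6
  seg 16: (-31.5,0) -> (-24.1,0), length = 7.4
  seg 17: (-24.1,0) -> (-21,0), length = 3.1
  seg 18: (-21,0) -> (-13.6,0), length = 7.4
  seg 19: (-13.6,0) -> (-10.5,0), length = 3.1
  seg 20: (-10.5,0) -> (-3.1,0), length = 7.4
  seg 21: (-3.1,0) -> (0,0), length = 3.1
Total = 123.3

Answer: 123.3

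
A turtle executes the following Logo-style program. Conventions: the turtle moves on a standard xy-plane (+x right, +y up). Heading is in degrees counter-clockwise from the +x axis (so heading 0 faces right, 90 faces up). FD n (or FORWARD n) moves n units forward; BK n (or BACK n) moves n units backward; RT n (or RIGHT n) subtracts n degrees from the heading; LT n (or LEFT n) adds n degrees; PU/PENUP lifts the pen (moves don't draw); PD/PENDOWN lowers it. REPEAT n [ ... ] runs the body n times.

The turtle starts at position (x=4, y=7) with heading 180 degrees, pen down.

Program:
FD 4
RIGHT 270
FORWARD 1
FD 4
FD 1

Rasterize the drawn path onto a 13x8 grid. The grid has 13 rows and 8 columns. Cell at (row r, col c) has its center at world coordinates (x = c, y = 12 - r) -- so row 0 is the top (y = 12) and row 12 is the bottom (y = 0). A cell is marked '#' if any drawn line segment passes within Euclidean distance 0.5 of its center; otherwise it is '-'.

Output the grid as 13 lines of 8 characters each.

Segment 0: (4,7) -> (0,7)
Segment 1: (0,7) -> (0,6)
Segment 2: (0,6) -> (0,2)
Segment 3: (0,2) -> (0,1)

Answer: --------
--------
--------
--------
--------
#####---
#-------
#-------
#-------
#-------
#-------
#-------
--------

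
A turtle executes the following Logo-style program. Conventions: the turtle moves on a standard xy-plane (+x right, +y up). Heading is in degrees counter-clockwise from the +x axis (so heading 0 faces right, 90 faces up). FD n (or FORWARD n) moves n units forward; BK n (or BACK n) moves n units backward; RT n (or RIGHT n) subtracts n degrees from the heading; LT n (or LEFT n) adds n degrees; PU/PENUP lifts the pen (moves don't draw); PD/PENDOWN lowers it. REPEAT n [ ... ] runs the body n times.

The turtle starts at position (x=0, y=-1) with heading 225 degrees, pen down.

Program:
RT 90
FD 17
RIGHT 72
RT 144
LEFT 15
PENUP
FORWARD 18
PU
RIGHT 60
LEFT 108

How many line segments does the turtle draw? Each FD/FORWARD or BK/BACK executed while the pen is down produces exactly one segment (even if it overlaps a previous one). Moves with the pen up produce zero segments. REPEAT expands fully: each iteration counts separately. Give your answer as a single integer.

Answer: 1

Derivation:
Executing turtle program step by step:
Start: pos=(0,-1), heading=225, pen down
RT 90: heading 225 -> 135
FD 17: (0,-1) -> (-12.021,11.021) [heading=135, draw]
RT 72: heading 135 -> 63
RT 144: heading 63 -> 279
LT 15: heading 279 -> 294
PU: pen up
FD 18: (-12.021,11.021) -> (-4.7,-5.423) [heading=294, move]
PU: pen up
RT 60: heading 294 -> 234
LT 108: heading 234 -> 342
Final: pos=(-4.7,-5.423), heading=342, 1 segment(s) drawn
Segments drawn: 1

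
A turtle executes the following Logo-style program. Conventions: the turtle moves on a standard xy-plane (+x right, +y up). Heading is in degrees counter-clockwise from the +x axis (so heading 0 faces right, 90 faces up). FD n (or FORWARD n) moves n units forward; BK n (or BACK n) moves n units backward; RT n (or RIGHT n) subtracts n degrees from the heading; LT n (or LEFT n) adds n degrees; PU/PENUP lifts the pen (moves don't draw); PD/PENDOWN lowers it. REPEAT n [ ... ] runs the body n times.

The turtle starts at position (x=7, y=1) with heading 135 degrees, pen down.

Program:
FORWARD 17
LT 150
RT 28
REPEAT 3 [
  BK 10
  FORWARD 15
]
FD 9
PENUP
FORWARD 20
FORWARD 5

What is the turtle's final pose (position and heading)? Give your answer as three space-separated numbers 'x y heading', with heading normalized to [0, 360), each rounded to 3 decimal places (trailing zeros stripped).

Executing turtle program step by step:
Start: pos=(7,1), heading=135, pen down
FD 17: (7,1) -> (-5.021,13.021) [heading=135, draw]
LT 150: heading 135 -> 285
RT 28: heading 285 -> 257
REPEAT 3 [
  -- iteration 1/3 --
  BK 10: (-5.021,13.021) -> (-2.771,22.765) [heading=257, draw]
  FD 15: (-2.771,22.765) -> (-6.146,8.149) [heading=257, draw]
  -- iteration 2/3 --
  BK 10: (-6.146,8.149) -> (-3.896,17.893) [heading=257, draw]
  FD 15: (-3.896,17.893) -> (-7.27,3.277) [heading=257, draw]
  -- iteration 3/3 --
  BK 10: (-7.27,3.277) -> (-5.021,13.021) [heading=257, draw]
  FD 15: (-5.021,13.021) -> (-8.395,-1.595) [heading=257, draw]
]
FD 9: (-8.395,-1.595) -> (-10.42,-10.364) [heading=257, draw]
PU: pen up
FD 20: (-10.42,-10.364) -> (-14.919,-29.851) [heading=257, move]
FD 5: (-14.919,-29.851) -> (-16.043,-34.723) [heading=257, move]
Final: pos=(-16.043,-34.723), heading=257, 8 segment(s) drawn

Answer: -16.043 -34.723 257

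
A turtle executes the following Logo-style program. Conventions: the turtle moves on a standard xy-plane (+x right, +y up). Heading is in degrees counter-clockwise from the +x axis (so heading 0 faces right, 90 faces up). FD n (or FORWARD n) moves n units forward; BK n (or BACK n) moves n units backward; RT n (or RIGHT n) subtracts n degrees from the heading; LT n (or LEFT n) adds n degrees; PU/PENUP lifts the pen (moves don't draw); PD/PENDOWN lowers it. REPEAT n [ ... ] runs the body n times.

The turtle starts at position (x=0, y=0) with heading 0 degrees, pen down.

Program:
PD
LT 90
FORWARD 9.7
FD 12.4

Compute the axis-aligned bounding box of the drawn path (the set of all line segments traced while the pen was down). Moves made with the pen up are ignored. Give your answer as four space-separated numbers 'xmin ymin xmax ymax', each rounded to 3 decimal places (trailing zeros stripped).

Executing turtle program step by step:
Start: pos=(0,0), heading=0, pen down
PD: pen down
LT 90: heading 0 -> 90
FD 9.7: (0,0) -> (0,9.7) [heading=90, draw]
FD 12.4: (0,9.7) -> (0,22.1) [heading=90, draw]
Final: pos=(0,22.1), heading=90, 2 segment(s) drawn

Segment endpoints: x in {0, 0, 0}, y in {0, 9.7, 22.1}
xmin=0, ymin=0, xmax=0, ymax=22.1

Answer: 0 0 0 22.1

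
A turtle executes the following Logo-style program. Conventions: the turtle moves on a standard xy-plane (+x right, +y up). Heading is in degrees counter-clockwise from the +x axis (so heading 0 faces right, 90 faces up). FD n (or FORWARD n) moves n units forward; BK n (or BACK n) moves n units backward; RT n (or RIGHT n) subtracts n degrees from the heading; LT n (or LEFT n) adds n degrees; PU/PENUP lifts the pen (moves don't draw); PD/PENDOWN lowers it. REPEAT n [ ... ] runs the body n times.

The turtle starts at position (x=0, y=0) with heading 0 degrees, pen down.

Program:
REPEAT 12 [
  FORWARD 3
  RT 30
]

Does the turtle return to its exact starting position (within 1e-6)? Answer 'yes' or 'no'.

Answer: yes

Derivation:
Executing turtle program step by step:
Start: pos=(0,0), heading=0, pen down
REPEAT 12 [
  -- iteration 1/12 --
  FD 3: (0,0) -> (3,0) [heading=0, draw]
  RT 30: heading 0 -> 330
  -- iteration 2/12 --
  FD 3: (3,0) -> (5.598,-1.5) [heading=330, draw]
  RT 30: heading 330 -> 300
  -- iteration 3/12 --
  FD 3: (5.598,-1.5) -> (7.098,-4.098) [heading=300, draw]
  RT 30: heading 300 -> 270
  -- iteration 4/12 --
  FD 3: (7.098,-4.098) -> (7.098,-7.098) [heading=270, draw]
  RT 30: heading 270 -> 240
  -- iteration 5/12 --
  FD 3: (7.098,-7.098) -> (5.598,-9.696) [heading=240, draw]
  RT 30: heading 240 -> 210
  -- iteration 6/12 --
  FD 3: (5.598,-9.696) -> (3,-11.196) [heading=210, draw]
  RT 30: heading 210 -> 180
  -- iteration 7/12 --
  FD 3: (3,-11.196) -> (0,-11.196) [heading=180, draw]
  RT 30: heading 180 -> 150
  -- iteration 8/12 --
  FD 3: (0,-11.196) -> (-2.598,-9.696) [heading=150, draw]
  RT 30: heading 150 -> 120
  -- iteration 9/12 --
  FD 3: (-2.598,-9.696) -> (-4.098,-7.098) [heading=120, draw]
  RT 30: heading 120 -> 90
  -- iteration 10/12 --
  FD 3: (-4.098,-7.098) -> (-4.098,-4.098) [heading=90, draw]
  RT 30: heading 90 -> 60
  -- iteration 11/12 --
  FD 3: (-4.098,-4.098) -> (-2.598,-1.5) [heading=60, draw]
  RT 30: heading 60 -> 30
  -- iteration 12/12 --
  FD 3: (-2.598,-1.5) -> (0,0) [heading=30, draw]
  RT 30: heading 30 -> 0
]
Final: pos=(0,0), heading=0, 12 segment(s) drawn

Start position: (0, 0)
Final position: (0, 0)
Distance = 0; < 1e-6 -> CLOSED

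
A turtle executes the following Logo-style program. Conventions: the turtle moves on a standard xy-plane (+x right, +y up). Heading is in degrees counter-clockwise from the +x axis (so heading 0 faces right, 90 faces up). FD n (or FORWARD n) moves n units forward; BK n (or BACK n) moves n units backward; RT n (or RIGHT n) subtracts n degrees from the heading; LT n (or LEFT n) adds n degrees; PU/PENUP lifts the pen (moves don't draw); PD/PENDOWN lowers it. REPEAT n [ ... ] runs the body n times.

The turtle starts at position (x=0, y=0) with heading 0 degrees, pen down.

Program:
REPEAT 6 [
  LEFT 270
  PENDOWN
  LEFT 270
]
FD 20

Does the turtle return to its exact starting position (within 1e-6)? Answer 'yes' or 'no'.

Executing turtle program step by step:
Start: pos=(0,0), heading=0, pen down
REPEAT 6 [
  -- iteration 1/6 --
  LT 270: heading 0 -> 270
  PD: pen down
  LT 270: heading 270 -> 180
  -- iteration 2/6 --
  LT 270: heading 180 -> 90
  PD: pen down
  LT 270: heading 90 -> 0
  -- iteration 3/6 --
  LT 270: heading 0 -> 270
  PD: pen down
  LT 270: heading 270 -> 180
  -- iteration 4/6 --
  LT 270: heading 180 -> 90
  PD: pen down
  LT 270: heading 90 -> 0
  -- iteration 5/6 --
  LT 270: heading 0 -> 270
  PD: pen down
  LT 270: heading 270 -> 180
  -- iteration 6/6 --
  LT 270: heading 180 -> 90
  PD: pen down
  LT 270: heading 90 -> 0
]
FD 20: (0,0) -> (20,0) [heading=0, draw]
Final: pos=(20,0), heading=0, 1 segment(s) drawn

Start position: (0, 0)
Final position: (20, 0)
Distance = 20; >= 1e-6 -> NOT closed

Answer: no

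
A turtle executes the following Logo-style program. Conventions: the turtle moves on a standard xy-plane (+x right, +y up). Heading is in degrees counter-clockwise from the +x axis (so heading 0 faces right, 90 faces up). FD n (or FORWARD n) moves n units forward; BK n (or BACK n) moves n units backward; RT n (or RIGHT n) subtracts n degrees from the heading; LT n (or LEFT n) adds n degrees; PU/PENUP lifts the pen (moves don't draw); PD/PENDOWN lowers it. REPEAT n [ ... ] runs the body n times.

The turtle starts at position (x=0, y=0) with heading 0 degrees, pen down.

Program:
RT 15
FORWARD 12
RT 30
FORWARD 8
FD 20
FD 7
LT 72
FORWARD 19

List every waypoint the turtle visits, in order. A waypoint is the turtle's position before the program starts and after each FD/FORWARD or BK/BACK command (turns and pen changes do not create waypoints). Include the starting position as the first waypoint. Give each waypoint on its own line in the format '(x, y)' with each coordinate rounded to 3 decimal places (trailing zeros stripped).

Answer: (0, 0)
(11.591, -3.106)
(17.248, -8.763)
(31.39, -22.905)
(36.34, -27.855)
(53.269, -19.229)

Derivation:
Executing turtle program step by step:
Start: pos=(0,0), heading=0, pen down
RT 15: heading 0 -> 345
FD 12: (0,0) -> (11.591,-3.106) [heading=345, draw]
RT 30: heading 345 -> 315
FD 8: (11.591,-3.106) -> (17.248,-8.763) [heading=315, draw]
FD 20: (17.248,-8.763) -> (31.39,-22.905) [heading=315, draw]
FD 7: (31.39,-22.905) -> (36.34,-27.855) [heading=315, draw]
LT 72: heading 315 -> 27
FD 19: (36.34,-27.855) -> (53.269,-19.229) [heading=27, draw]
Final: pos=(53.269,-19.229), heading=27, 5 segment(s) drawn
Waypoints (6 total):
(0, 0)
(11.591, -3.106)
(17.248, -8.763)
(31.39, -22.905)
(36.34, -27.855)
(53.269, -19.229)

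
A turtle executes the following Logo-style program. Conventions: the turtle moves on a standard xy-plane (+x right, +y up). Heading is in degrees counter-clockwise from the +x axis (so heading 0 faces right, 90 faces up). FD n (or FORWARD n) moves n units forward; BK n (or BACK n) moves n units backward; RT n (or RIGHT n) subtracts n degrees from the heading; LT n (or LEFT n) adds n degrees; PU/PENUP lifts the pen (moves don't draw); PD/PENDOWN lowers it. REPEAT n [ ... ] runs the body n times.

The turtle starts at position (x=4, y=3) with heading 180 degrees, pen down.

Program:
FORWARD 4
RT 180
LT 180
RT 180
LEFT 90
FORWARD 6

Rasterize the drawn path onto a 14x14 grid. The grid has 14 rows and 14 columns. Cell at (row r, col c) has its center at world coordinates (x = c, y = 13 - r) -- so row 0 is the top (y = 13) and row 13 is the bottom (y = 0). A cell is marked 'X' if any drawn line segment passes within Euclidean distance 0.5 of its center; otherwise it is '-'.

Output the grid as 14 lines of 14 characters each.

Segment 0: (4,3) -> (0,3)
Segment 1: (0,3) -> (0,9)

Answer: --------------
--------------
--------------
--------------
X-------------
X-------------
X-------------
X-------------
X-------------
X-------------
XXXXX---------
--------------
--------------
--------------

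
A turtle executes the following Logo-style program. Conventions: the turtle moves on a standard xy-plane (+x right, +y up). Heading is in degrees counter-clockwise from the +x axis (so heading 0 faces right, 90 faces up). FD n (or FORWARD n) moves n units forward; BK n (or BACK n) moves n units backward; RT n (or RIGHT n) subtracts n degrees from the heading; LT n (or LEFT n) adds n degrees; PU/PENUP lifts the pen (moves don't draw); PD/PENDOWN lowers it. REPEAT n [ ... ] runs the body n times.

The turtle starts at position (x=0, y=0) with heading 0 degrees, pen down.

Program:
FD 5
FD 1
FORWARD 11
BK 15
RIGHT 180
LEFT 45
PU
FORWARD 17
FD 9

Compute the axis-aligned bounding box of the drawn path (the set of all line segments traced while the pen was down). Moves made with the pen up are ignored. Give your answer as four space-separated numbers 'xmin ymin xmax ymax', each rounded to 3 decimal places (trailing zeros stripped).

Answer: 0 0 17 0

Derivation:
Executing turtle program step by step:
Start: pos=(0,0), heading=0, pen down
FD 5: (0,0) -> (5,0) [heading=0, draw]
FD 1: (5,0) -> (6,0) [heading=0, draw]
FD 11: (6,0) -> (17,0) [heading=0, draw]
BK 15: (17,0) -> (2,0) [heading=0, draw]
RT 180: heading 0 -> 180
LT 45: heading 180 -> 225
PU: pen up
FD 17: (2,0) -> (-10.021,-12.021) [heading=225, move]
FD 9: (-10.021,-12.021) -> (-16.385,-18.385) [heading=225, move]
Final: pos=(-16.385,-18.385), heading=225, 4 segment(s) drawn

Segment endpoints: x in {0, 2, 5, 6, 17}, y in {0}
xmin=0, ymin=0, xmax=17, ymax=0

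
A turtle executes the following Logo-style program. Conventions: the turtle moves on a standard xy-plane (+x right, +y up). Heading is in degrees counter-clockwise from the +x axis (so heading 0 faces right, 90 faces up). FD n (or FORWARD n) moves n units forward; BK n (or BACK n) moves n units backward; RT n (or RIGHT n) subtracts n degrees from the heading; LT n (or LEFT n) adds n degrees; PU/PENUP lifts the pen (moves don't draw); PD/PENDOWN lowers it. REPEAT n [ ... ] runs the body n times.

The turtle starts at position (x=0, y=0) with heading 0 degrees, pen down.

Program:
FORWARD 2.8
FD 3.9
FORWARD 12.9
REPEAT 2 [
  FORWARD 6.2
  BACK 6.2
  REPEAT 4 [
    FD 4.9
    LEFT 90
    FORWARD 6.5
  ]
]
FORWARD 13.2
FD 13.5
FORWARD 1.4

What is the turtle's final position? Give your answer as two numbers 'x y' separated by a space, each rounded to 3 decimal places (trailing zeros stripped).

Executing turtle program step by step:
Start: pos=(0,0), heading=0, pen down
FD 2.8: (0,0) -> (2.8,0) [heading=0, draw]
FD 3.9: (2.8,0) -> (6.7,0) [heading=0, draw]
FD 12.9: (6.7,0) -> (19.6,0) [heading=0, draw]
REPEAT 2 [
  -- iteration 1/2 --
  FD 6.2: (19.6,0) -> (25.8,0) [heading=0, draw]
  BK 6.2: (25.8,0) -> (19.6,0) [heading=0, draw]
  REPEAT 4 [
    -- iteration 1/4 --
    FD 4.9: (19.6,0) -> (24.5,0) [heading=0, draw]
    LT 90: heading 0 -> 90
    FD 6.5: (24.5,0) -> (24.5,6.5) [heading=90, draw]
    -- iteration 2/4 --
    FD 4.9: (24.5,6.5) -> (24.5,11.4) [heading=90, draw]
    LT 90: heading 90 -> 180
    FD 6.5: (24.5,11.4) -> (18,11.4) [heading=180, draw]
    -- iteration 3/4 --
    FD 4.9: (18,11.4) -> (13.1,11.4) [heading=180, draw]
    LT 90: heading 180 -> 270
    FD 6.5: (13.1,11.4) -> (13.1,4.9) [heading=270, draw]
    -- iteration 4/4 --
    FD 4.9: (13.1,4.9) -> (13.1,0) [heading=270, draw]
    LT 90: heading 270 -> 0
    FD 6.5: (13.1,0) -> (19.6,0) [heading=0, draw]
  ]
  -- iteration 2/2 --
  FD 6.2: (19.6,0) -> (25.8,0) [heading=0, draw]
  BK 6.2: (25.8,0) -> (19.6,0) [heading=0, draw]
  REPEAT 4 [
    -- iteration 1/4 --
    FD 4.9: (19.6,0) -> (24.5,0) [heading=0, draw]
    LT 90: heading 0 -> 90
    FD 6.5: (24.5,0) -> (24.5,6.5) [heading=90, draw]
    -- iteration 2/4 --
    FD 4.9: (24.5,6.5) -> (24.5,11.4) [heading=90, draw]
    LT 90: heading 90 -> 180
    FD 6.5: (24.5,11.4) -> (18,11.4) [heading=180, draw]
    -- iteration 3/4 --
    FD 4.9: (18,11.4) -> (13.1,11.4) [heading=180, draw]
    LT 90: heading 180 -> 270
    FD 6.5: (13.1,11.4) -> (13.1,4.9) [heading=270, draw]
    -- iteration 4/4 --
    FD 4.9: (13.1,4.9) -> (13.1,0) [heading=270, draw]
    LT 90: heading 270 -> 0
    FD 6.5: (13.1,0) -> (19.6,0) [heading=0, draw]
  ]
]
FD 13.2: (19.6,0) -> (32.8,0) [heading=0, draw]
FD 13.5: (32.8,0) -> (46.3,0) [heading=0, draw]
FD 1.4: (46.3,0) -> (47.7,0) [heading=0, draw]
Final: pos=(47.7,0), heading=0, 26 segment(s) drawn

Answer: 47.7 0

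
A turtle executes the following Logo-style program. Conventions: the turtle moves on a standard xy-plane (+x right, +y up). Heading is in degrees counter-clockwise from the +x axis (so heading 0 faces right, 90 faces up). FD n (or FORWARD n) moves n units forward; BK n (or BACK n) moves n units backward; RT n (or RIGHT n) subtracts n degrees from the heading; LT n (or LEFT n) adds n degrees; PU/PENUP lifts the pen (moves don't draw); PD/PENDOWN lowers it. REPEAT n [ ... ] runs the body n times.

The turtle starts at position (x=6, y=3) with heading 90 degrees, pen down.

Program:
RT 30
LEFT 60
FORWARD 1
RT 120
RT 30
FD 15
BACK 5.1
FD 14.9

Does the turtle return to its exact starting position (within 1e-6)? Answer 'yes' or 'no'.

Answer: no

Derivation:
Executing turtle program step by step:
Start: pos=(6,3), heading=90, pen down
RT 30: heading 90 -> 60
LT 60: heading 60 -> 120
FD 1: (6,3) -> (5.5,3.866) [heading=120, draw]
RT 120: heading 120 -> 0
RT 30: heading 0 -> 330
FD 15: (5.5,3.866) -> (18.49,-3.634) [heading=330, draw]
BK 5.1: (18.49,-3.634) -> (14.074,-1.084) [heading=330, draw]
FD 14.9: (14.074,-1.084) -> (26.977,-8.534) [heading=330, draw]
Final: pos=(26.977,-8.534), heading=330, 4 segment(s) drawn

Start position: (6, 3)
Final position: (26.977, -8.534)
Distance = 23.939; >= 1e-6 -> NOT closed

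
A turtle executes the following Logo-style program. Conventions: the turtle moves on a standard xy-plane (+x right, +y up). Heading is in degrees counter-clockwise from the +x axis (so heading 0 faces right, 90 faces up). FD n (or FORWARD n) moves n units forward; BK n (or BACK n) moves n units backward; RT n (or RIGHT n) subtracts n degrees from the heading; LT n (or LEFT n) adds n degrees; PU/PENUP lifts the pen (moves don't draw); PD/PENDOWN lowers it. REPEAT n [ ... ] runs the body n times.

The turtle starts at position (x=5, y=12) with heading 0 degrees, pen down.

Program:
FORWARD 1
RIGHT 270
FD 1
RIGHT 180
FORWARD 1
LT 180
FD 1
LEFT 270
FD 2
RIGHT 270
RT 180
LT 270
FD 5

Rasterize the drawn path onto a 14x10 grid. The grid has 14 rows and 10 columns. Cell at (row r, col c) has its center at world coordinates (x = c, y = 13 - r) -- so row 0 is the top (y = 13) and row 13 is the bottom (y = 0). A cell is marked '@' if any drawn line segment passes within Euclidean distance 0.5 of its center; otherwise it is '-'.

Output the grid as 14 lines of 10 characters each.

Answer: ---@@@@@@-
-----@@---
----------
----------
----------
----------
----------
----------
----------
----------
----------
----------
----------
----------

Derivation:
Segment 0: (5,12) -> (6,12)
Segment 1: (6,12) -> (6,13)
Segment 2: (6,13) -> (6,12)
Segment 3: (6,12) -> (6,13)
Segment 4: (6,13) -> (8,13)
Segment 5: (8,13) -> (3,13)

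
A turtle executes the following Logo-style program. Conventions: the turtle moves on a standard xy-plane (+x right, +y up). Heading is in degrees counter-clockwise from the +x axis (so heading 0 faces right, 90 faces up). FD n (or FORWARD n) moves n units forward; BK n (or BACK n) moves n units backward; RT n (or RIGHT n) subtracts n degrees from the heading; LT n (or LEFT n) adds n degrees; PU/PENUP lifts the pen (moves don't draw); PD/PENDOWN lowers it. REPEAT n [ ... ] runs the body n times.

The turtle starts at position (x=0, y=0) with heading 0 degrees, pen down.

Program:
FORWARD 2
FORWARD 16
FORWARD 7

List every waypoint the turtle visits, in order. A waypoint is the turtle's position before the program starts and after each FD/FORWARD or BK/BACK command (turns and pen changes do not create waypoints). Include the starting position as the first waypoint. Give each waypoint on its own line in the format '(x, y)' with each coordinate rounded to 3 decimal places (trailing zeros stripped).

Executing turtle program step by step:
Start: pos=(0,0), heading=0, pen down
FD 2: (0,0) -> (2,0) [heading=0, draw]
FD 16: (2,0) -> (18,0) [heading=0, draw]
FD 7: (18,0) -> (25,0) [heading=0, draw]
Final: pos=(25,0), heading=0, 3 segment(s) drawn
Waypoints (4 total):
(0, 0)
(2, 0)
(18, 0)
(25, 0)

Answer: (0, 0)
(2, 0)
(18, 0)
(25, 0)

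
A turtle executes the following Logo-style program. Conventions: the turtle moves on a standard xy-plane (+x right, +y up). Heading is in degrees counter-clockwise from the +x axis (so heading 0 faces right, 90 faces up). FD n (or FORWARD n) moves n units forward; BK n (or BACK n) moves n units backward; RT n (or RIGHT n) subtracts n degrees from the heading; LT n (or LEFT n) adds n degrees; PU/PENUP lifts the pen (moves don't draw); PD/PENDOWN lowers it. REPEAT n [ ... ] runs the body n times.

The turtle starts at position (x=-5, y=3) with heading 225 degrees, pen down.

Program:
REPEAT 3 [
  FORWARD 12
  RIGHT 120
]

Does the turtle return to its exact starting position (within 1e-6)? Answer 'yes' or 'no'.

Executing turtle program step by step:
Start: pos=(-5,3), heading=225, pen down
REPEAT 3 [
  -- iteration 1/3 --
  FD 12: (-5,3) -> (-13.485,-5.485) [heading=225, draw]
  RT 120: heading 225 -> 105
  -- iteration 2/3 --
  FD 12: (-13.485,-5.485) -> (-16.591,6.106) [heading=105, draw]
  RT 120: heading 105 -> 345
  -- iteration 3/3 --
  FD 12: (-16.591,6.106) -> (-5,3) [heading=345, draw]
  RT 120: heading 345 -> 225
]
Final: pos=(-5,3), heading=225, 3 segment(s) drawn

Start position: (-5, 3)
Final position: (-5, 3)
Distance = 0; < 1e-6 -> CLOSED

Answer: yes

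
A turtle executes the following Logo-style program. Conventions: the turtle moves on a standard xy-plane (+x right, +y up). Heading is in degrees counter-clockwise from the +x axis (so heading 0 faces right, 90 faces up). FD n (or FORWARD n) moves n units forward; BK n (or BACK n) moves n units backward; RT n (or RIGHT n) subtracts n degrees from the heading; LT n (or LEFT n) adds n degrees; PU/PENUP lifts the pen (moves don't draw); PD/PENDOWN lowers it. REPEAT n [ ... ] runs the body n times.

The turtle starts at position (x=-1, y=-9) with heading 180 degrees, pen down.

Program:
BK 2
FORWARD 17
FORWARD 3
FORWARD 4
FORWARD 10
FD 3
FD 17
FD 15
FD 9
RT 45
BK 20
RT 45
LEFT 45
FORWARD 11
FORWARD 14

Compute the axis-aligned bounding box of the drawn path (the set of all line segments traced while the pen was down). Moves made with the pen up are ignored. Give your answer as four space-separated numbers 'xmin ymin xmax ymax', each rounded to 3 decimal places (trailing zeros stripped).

Executing turtle program step by step:
Start: pos=(-1,-9), heading=180, pen down
BK 2: (-1,-9) -> (1,-9) [heading=180, draw]
FD 17: (1,-9) -> (-16,-9) [heading=180, draw]
FD 3: (-16,-9) -> (-19,-9) [heading=180, draw]
FD 4: (-19,-9) -> (-23,-9) [heading=180, draw]
FD 10: (-23,-9) -> (-33,-9) [heading=180, draw]
FD 3: (-33,-9) -> (-36,-9) [heading=180, draw]
FD 17: (-36,-9) -> (-53,-9) [heading=180, draw]
FD 15: (-53,-9) -> (-68,-9) [heading=180, draw]
FD 9: (-68,-9) -> (-77,-9) [heading=180, draw]
RT 45: heading 180 -> 135
BK 20: (-77,-9) -> (-62.858,-23.142) [heading=135, draw]
RT 45: heading 135 -> 90
LT 45: heading 90 -> 135
FD 11: (-62.858,-23.142) -> (-70.636,-15.364) [heading=135, draw]
FD 14: (-70.636,-15.364) -> (-80.536,-5.464) [heading=135, draw]
Final: pos=(-80.536,-5.464), heading=135, 12 segment(s) drawn

Segment endpoints: x in {-80.536, -77, -70.636, -68, -62.858, -53, -36, -33, -23, -19, -16, -1, 1}, y in {-23.142, -15.364, -9, -9, -9, -9, -9, -9, -5.464}
xmin=-80.536, ymin=-23.142, xmax=1, ymax=-5.464

Answer: -80.536 -23.142 1 -5.464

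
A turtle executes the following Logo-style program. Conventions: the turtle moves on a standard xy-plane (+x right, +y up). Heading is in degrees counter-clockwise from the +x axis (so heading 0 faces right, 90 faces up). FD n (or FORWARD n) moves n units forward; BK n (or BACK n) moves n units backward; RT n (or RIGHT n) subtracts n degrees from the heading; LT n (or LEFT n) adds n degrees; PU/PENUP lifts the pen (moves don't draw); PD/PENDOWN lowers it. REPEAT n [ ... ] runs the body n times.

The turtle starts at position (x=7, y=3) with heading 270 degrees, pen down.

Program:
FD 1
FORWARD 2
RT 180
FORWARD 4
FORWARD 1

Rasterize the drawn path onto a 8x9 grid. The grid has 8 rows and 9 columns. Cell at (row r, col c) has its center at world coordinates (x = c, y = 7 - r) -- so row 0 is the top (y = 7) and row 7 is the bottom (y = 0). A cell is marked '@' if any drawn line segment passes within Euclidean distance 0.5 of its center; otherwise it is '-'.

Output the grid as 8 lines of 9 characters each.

Segment 0: (7,3) -> (7,2)
Segment 1: (7,2) -> (7,0)
Segment 2: (7,0) -> (7,4)
Segment 3: (7,4) -> (7,5)

Answer: ---------
---------
-------@-
-------@-
-------@-
-------@-
-------@-
-------@-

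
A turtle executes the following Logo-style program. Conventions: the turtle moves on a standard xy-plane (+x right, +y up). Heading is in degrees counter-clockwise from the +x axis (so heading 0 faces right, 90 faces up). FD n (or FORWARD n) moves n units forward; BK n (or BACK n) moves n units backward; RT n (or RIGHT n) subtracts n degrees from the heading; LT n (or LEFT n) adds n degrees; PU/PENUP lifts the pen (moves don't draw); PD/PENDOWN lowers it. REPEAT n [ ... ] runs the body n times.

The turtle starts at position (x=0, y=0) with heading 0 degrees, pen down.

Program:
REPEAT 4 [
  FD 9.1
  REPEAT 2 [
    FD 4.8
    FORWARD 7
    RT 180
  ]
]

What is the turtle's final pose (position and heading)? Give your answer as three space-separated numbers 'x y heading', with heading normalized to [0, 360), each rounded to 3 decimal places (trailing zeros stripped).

Executing turtle program step by step:
Start: pos=(0,0), heading=0, pen down
REPEAT 4 [
  -- iteration 1/4 --
  FD 9.1: (0,0) -> (9.1,0) [heading=0, draw]
  REPEAT 2 [
    -- iteration 1/2 --
    FD 4.8: (9.1,0) -> (13.9,0) [heading=0, draw]
    FD 7: (13.9,0) -> (20.9,0) [heading=0, draw]
    RT 180: heading 0 -> 180
    -- iteration 2/2 --
    FD 4.8: (20.9,0) -> (16.1,0) [heading=180, draw]
    FD 7: (16.1,0) -> (9.1,0) [heading=180, draw]
    RT 180: heading 180 -> 0
  ]
  -- iteration 2/4 --
  FD 9.1: (9.1,0) -> (18.2,0) [heading=0, draw]
  REPEAT 2 [
    -- iteration 1/2 --
    FD 4.8: (18.2,0) -> (23,0) [heading=0, draw]
    FD 7: (23,0) -> (30,0) [heading=0, draw]
    RT 180: heading 0 -> 180
    -- iteration 2/2 --
    FD 4.8: (30,0) -> (25.2,0) [heading=180, draw]
    FD 7: (25.2,0) -> (18.2,0) [heading=180, draw]
    RT 180: heading 180 -> 0
  ]
  -- iteration 3/4 --
  FD 9.1: (18.2,0) -> (27.3,0) [heading=0, draw]
  REPEAT 2 [
    -- iteration 1/2 --
    FD 4.8: (27.3,0) -> (32.1,0) [heading=0, draw]
    FD 7: (32.1,0) -> (39.1,0) [heading=0, draw]
    RT 180: heading 0 -> 180
    -- iteration 2/2 --
    FD 4.8: (39.1,0) -> (34.3,0) [heading=180, draw]
    FD 7: (34.3,0) -> (27.3,0) [heading=180, draw]
    RT 180: heading 180 -> 0
  ]
  -- iteration 4/4 --
  FD 9.1: (27.3,0) -> (36.4,0) [heading=0, draw]
  REPEAT 2 [
    -- iteration 1/2 --
    FD 4.8: (36.4,0) -> (41.2,0) [heading=0, draw]
    FD 7: (41.2,0) -> (48.2,0) [heading=0, draw]
    RT 180: heading 0 -> 180
    -- iteration 2/2 --
    FD 4.8: (48.2,0) -> (43.4,0) [heading=180, draw]
    FD 7: (43.4,0) -> (36.4,0) [heading=180, draw]
    RT 180: heading 180 -> 0
  ]
]
Final: pos=(36.4,0), heading=0, 20 segment(s) drawn

Answer: 36.4 0 0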